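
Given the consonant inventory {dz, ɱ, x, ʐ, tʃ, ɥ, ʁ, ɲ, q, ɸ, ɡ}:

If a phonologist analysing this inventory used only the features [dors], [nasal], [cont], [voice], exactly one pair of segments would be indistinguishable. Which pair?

On the given features, /ɥ/ and /ʁ/ have an identical profile: [+dorsal], [−nasal], [+continuant], [+voice]. No other two segments in the inventory coincide on all 4 features. (They do differ in [labial], [round], [high] and [back], which are not among the given features.)

ɥ, ʁ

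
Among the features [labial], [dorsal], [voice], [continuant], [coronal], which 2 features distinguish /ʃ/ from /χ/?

[coronal], [dorsal]

/ʃ/ (voiceless postalveolar fricative) and /χ/ (voiceless uvular fricative) agree on [−labial], [−voice], [+continuant]. They differ on [coronal] (/ʃ/ [+], /χ/ [−]), [dorsal] (/ʃ/ [−], /χ/ [+]).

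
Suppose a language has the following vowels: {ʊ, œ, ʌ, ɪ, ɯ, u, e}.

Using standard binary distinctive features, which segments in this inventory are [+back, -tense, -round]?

ʌ

Checking each segment against [+back], [-tense], [-round]: /ʌ/ (mid back unrounded lax vowel) satisfies every feature; every other segment in the inventory fails at least one.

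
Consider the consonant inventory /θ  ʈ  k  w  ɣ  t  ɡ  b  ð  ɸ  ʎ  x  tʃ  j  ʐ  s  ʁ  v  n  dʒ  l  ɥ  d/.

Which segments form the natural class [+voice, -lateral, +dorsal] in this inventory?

w, ɣ, ɡ, j, ʁ, ɥ

Eliminate segments failing any feature: /θ, ʈ, k, t, ɸ, x, tʃ, s/ are [-voice]; /b, ð, ʐ, v, n, dʒ, d/ are [-dorsal]; /ʎ, l/ are [+lateral]. The remaining /w, ɣ, ɡ, j, ʁ, ɥ/ satisfy [+voice], [-lateral], [+dorsal].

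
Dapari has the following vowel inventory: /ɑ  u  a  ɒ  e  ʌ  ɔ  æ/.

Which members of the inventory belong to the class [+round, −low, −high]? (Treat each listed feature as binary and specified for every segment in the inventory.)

ɔ

Eliminate segments failing any feature: /ɑ, a, e, ʌ, æ/ are [−round]; /u/ is [+high]; /ɒ/ is [+low]. The remaining /ɔ/ satisfy [+round], [−low], [−high].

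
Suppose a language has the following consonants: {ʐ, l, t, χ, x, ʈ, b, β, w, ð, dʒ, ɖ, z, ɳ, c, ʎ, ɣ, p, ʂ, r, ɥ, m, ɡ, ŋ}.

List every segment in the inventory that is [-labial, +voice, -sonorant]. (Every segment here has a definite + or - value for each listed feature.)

Checking each segment against [-labial], [+voice], [-sonorant]: /ʐ/ (voiced retroflex fricative), /ð/ (voiced dental fricative), /dʒ/ (voiced postalveolar affricate), /ɖ/ (voiced retroflex stop), /z/ (voiced alveolar fricative), /ɣ/ (voiced velar fricative), among others, satisfy every feature; every other segment in the inventory fails at least one.

ʐ, ð, dʒ, ɖ, z, ɣ, ɡ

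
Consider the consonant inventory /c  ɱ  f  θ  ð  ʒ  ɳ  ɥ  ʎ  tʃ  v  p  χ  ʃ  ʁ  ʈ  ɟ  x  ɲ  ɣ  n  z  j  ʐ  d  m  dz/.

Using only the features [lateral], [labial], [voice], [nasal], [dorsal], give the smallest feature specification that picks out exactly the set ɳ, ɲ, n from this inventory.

/ɳ, ɲ, n/ are all [+nasal], [−labial], and no other segment in the inventory matches both values. Dropping any one of them over-generates: [−labial] alone would also admit /c, θ, ð, ʒ, …/; [+nasal] alone would also admit /ɱ, m/. No other single listed feature picks out exactly this set either, so fewer than two features will not do.

[+nasal, −labial]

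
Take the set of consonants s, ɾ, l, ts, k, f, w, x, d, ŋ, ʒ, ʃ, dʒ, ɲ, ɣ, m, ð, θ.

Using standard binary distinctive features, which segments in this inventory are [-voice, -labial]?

s, ts, k, x, ʃ, θ

The [-voice] segments are /s, ts, k, f, x, ʃ, θ/.
Of those, [-labial] leaves /s, ts, k, x, ʃ, θ/.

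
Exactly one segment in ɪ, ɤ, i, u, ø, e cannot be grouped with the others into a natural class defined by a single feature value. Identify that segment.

ɪ

/u, i, e, ɤ, ø/ are all [+tense], but /ɪ/ (high front unrounded lax vowel) is [−tense]. No other single segment can be removed to leave a set sharing one feature value that the removed segment lacks, so /ɪ/ is the odd one out.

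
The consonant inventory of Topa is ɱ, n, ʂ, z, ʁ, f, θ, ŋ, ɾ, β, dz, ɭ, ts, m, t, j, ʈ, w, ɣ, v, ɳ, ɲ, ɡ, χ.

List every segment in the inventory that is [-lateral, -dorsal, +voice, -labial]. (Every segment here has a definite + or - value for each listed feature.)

Among the inventory, the [-lateral] segments are /ɱ, n, ʂ, z, ʁ, f, θ, ŋ, ɾ, β, dz, ts, m, t, j, ʈ, w, ɣ, v, ɳ, ɲ, ɡ, χ/.
Intersecting with [-dorsal] gives /ɱ, n, ʂ, z, f, θ, ɾ, β, dz, ts, m, t, ʈ, v, ɳ/.
Then [+voice] gives /ɱ, n, z, ɾ, β, dz, m, v, ɳ/.
Intersecting with [-labial] leaves /n, z, ɾ, dz, ɳ/.

n, z, ɾ, dz, ɳ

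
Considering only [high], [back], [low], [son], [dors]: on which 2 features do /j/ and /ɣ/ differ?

/j/ is the palatal glide and /ɣ/ is the voiced velar fricative. Both are [+high], [−low], [+dorsal]. /j/ is [+sonorant] while /ɣ/ is [−sonorant]; /j/ is [−back] while /ɣ/ is [+back], so the distinguishing features are [sonorant], [back].

[sonorant], [back]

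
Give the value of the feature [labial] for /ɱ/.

/ɱ/ is the labiodental nasal, hence [+labial].

[+labial]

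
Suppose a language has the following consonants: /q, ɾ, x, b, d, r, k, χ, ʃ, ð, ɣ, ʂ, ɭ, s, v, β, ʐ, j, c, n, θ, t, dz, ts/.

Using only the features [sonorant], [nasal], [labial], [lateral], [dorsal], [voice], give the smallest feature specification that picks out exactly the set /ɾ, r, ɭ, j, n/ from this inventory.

/ɾ, r, ɭ, j, n/ are exactly the [+sonorant] segments in the inventory, so a single feature suffices.

[+sonorant]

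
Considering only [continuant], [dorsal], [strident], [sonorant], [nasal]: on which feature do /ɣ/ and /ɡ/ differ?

[continuant]

/ɣ/ is the voiced velar fricative and /ɡ/ is the voiced velar stop. Both are [+dorsal], [−strident], [−sonorant], [−nasal]. /ɣ/ is [+continuant] while /ɡ/ is [−continuant], so the distinguishing feature is [continuant].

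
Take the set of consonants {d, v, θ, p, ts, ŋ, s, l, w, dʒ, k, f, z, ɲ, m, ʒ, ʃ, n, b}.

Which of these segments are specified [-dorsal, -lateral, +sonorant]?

m, n

Checking each segment against [-dorsal], [-lateral], [+sonorant]: /m/ (bilabial nasal), /n/ (alveolar nasal) satisfy every feature; every other segment in the inventory fails at least one.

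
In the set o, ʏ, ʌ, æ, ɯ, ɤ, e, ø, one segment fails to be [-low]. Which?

/æ/ is the low front unrounded vowel, which is [+low]; the rest — /ɤ, ʏ, o, ø, ɯ, e, ʌ/ — are [-low].

æ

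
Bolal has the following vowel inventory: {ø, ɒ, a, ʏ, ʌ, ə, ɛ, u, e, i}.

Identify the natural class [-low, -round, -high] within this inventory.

ʌ, ə, ɛ, e

Checking each segment against [-low], [-round], [-high]: /ʌ/ (mid back unrounded lax vowel), /ə/ (mid central vowel (schwa)), /ɛ/ (mid front unrounded lax vowel), /e/ (mid front unrounded tense vowel) satisfy every feature; every other segment in the inventory fails at least one.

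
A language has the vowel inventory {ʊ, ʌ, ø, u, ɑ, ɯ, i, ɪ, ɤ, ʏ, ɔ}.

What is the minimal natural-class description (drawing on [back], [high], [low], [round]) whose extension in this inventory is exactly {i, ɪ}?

[−back, −round]

The class [−back], [−round] has exactly /i, ɪ/ as its extension in this inventory. No smaller conjunction from the listed features achieves this: [−round] alone would also admit /ʌ, ɑ, ɯ, ɤ/; [−back] alone would also admit /ø, ʏ/; and checking the remaining single features turns up none with this extension.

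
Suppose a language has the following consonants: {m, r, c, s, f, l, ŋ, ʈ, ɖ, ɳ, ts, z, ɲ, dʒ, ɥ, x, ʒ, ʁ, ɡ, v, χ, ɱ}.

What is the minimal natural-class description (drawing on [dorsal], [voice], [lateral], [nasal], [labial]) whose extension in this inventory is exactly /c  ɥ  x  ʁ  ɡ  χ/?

The class [−nasal], [+dorsal] has exactly /c, ɥ, x, ʁ, ɡ, χ/ as its extension in this inventory. No smaller conjunction from the listed features achieves this: [+dorsal] alone would also admit /ŋ, ɲ/; [−nasal] alone would also admit /r, s, f, l, …/; and checking the remaining single features turns up none with this extension.

[−nasal, +dorsal]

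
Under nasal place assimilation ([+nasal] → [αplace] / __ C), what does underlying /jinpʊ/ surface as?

/n/ sits before the [+labial] consonant /p/, so it takes on [+labial] and surfaces as /m/. The rest of the form is unaffected: [jimpʊ].

[jimpʊ]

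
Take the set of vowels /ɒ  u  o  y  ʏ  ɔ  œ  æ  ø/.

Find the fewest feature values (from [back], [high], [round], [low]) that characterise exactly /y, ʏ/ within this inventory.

[+high, −back]

/y, ʏ/ are all [+high], [−back], and no other segment in the inventory matches both values. Dropping any one of them over-generates: [−back] alone would also admit /œ, æ, ø/; [+high] alone would also admit /u/. No other single listed feature picks out exactly this set either, so fewer than two features will not do.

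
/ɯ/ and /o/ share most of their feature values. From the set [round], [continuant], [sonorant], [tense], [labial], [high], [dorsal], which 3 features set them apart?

The two segments share [+continuant], [+sonorant], [+tense], [+dorsal]. The only features from the list on which they differ: /ɯ/ is [−labial] while /o/ is [+labial]; /ɯ/ is [−round] while /o/ is [+round]; /ɯ/ is [+high] while /o/ is [−high].

[labial], [round], [high]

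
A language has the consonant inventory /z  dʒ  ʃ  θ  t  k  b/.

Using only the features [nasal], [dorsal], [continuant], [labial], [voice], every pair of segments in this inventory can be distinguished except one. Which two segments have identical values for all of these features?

ʃ, θ

/ʃ/ (voiceless postalveolar fricative) and /θ/ (voiceless dental fricative) are both [-nasal], [-dorsal], [+continuant], [-labial], [-voice], so none of the listed features separates them. (They do differ in [strident] and [anterior], which are not among the given features.) Every other pair in the inventory differs on at least one listed feature.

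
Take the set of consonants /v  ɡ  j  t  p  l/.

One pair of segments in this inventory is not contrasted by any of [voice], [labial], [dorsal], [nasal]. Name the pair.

ɡ, j

Both /ɡ/ and /j/ are [+voice], [−labial], [+dorsal], [−nasal]. Since the list omits [sonorant], [continuant] and [back] — which do distinguish the voiced velar stop from the palatal glide — this pair collapses; all other pairs remain distinct.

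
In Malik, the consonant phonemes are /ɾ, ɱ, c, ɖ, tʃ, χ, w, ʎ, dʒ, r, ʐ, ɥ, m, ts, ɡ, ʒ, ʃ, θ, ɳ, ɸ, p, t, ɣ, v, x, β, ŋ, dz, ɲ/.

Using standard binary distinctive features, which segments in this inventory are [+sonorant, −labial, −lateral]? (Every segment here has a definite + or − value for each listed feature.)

The [+sonorant] segments are /ɾ, ɱ, w, ʎ, r, ɥ, m, ɳ, ŋ, ɲ/.
Within that set, [−labial] gives /ɾ, ʎ, r, ɳ, ŋ, ɲ/.
Among these, [−lateral] leaves /ɾ, r, ɳ, ŋ, ɲ/.

ɾ, r, ɳ, ŋ, ɲ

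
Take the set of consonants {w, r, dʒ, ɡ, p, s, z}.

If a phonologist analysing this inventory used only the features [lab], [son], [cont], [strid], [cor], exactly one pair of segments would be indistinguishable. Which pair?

s, z

Both /s/ and /z/ are [-labial], [-sonorant], [+continuant], [+strident], [+coronal]. Since the list omits [voice] — which does distinguish the voiceless alveolar fricative from the voiced alveolar fricative — this pair collapses; all other pairs remain distinct.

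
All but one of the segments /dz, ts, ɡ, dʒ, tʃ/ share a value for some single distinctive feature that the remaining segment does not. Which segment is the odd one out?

ɡ

[delayed release] (equivalently [strident], [coronal], [dorsal]) groups all but one: /dz, tʃ, dʒ, ts/ share [+delayed release] while /ɡ/ (voiced velar stop) alone is [-delayed release]. Removing any other segment would not leave a single-feature class that excludes it.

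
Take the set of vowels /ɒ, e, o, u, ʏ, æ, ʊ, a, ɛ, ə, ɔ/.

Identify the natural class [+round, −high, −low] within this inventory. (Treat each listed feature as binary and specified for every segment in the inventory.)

Eliminate segments failing any feature: /ɒ/ is [+low]; /e, æ, a, ɛ, ə/ are [−round]; /u, ʏ, ʊ/ are [+high]. The remaining /o, ɔ/ satisfy [+round], [−high], [−low].

o, ɔ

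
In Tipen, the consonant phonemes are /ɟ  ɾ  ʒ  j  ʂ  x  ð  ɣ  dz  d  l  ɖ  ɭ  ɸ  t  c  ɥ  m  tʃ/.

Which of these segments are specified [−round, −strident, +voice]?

ɟ, ɾ, j, ð, ɣ, d, l, ɖ, ɭ, m

Eliminate segments failing any feature: /ʒ, ʂ, dz, tʃ/ are [+strident]; /x, ɸ, t, c/ are [−voice]; /ɥ/ is [+round]. The remaining /ɟ, ɾ, j, ð, ɣ, d, l, ɖ, ɭ, m/ satisfy [−round], [−strident], [+voice].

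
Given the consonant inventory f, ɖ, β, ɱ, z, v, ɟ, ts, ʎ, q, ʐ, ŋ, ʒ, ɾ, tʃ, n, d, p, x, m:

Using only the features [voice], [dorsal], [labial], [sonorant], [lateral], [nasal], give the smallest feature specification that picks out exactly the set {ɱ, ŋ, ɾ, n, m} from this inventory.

/ɱ, ŋ, ɾ, n, m/ are all [+sonorant], [−lateral], and no other segment in the inventory matches both values. Dropping any one of them over-generates: [−lateral] alone would also admit /f, ɖ, β, z, …/; [+sonorant] alone would also admit /ʎ/. No other single listed feature picks out exactly this set either, so fewer than two features will not do.

[+sonorant, −lateral]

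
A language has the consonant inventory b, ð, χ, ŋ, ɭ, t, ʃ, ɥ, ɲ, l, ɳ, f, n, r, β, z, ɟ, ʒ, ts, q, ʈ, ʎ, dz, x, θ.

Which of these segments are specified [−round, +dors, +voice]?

Checking each segment against [−round], [+dorsal], [+voice]: /ŋ/ (velar nasal), /ɲ/ (palatal nasal), /ɟ/ (voiced palatal stop), /ʎ/ (palatal lateral approximant) satisfy every feature; every other segment in the inventory fails at least one.

ŋ, ɲ, ɟ, ʎ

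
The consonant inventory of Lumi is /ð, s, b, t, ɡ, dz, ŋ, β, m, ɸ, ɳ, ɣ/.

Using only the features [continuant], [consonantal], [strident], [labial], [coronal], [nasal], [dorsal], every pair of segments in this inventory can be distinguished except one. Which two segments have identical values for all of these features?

β, ɸ

On the given features, /β/ and /ɸ/ have an identical profile: [+continuant], [+consonantal], [−strident], [+labial], [−coronal], [−nasal], [−dorsal]. No other two segments in the inventory coincide on all 7 features. (They do differ in [voice], which is not among the given features.)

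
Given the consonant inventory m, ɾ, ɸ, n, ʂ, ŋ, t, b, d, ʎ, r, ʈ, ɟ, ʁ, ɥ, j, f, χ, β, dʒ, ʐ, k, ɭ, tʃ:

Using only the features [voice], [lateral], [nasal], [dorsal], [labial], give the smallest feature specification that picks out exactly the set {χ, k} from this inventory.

[−voice, +dorsal]

The class [−voice], [+dorsal] has exactly /χ, k/ as its extension in this inventory. No smaller conjunction from the listed features achieves this: [+dorsal] alone would also admit /ŋ, ʎ, ɟ, ʁ, …/; [−voice] alone would also admit /ɸ, ʂ, t, ʈ, …/; and checking the remaining single features turns up none with this extension.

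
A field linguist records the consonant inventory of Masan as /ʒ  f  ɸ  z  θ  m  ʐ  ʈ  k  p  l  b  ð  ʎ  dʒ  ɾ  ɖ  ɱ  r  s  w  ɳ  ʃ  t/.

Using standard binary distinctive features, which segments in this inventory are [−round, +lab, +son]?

m, ɱ

Checking each segment against [−round], [+labial], [+sonorant]: /m/ (bilabial nasal), /ɱ/ (labiodental nasal) satisfy every feature; every other segment in the inventory fails at least one.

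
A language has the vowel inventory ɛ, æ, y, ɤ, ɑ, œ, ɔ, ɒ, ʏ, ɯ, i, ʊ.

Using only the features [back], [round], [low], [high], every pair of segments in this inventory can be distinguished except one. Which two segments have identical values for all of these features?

Both /y/ and /ʏ/ are [-back], [+round], [-low], [+high]. Since the list omits [tense] — which does distinguish the high front rounded tense vowel from the high front rounded lax vowel — this pair collapses; all other pairs remain distinct.

y, ʏ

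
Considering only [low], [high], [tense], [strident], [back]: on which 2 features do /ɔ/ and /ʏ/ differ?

/ɔ/ is the mid back rounded lax vowel and /ʏ/ is the high front rounded lax vowel. Both are [−low], [−tense], [−strident]. /ɔ/ is [−high] while /ʏ/ is [+high]; /ɔ/ is [+back] while /ʏ/ is [−back], so the distinguishing features are [high], [back].

[high], [back]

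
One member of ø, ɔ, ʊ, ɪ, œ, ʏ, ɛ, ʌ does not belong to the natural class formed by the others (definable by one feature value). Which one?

The remaining segments after removing /ø/ share [−tense]; /ø/ (mid front rounded tense vowel) is [+tense]. For every other candidate removal, the leftover set fails to share any single feature value that the removed segment lacks.

ø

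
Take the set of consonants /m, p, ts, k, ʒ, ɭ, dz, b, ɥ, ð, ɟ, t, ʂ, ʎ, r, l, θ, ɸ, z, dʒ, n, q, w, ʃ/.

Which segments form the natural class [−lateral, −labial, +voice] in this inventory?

Checking each segment against [−lateral], [−labial], [+voice]: /ʒ/ (voiced postalveolar fricative), /dz/ (voiced alveolar affricate), /ð/ (voiced dental fricative), /ɟ/ (voiced palatal stop), /r/ (alveolar trill), /z/ (voiced alveolar fricative), among others, satisfy every feature; every other segment in the inventory fails at least one.

ʒ, dz, ð, ɟ, r, z, dʒ, n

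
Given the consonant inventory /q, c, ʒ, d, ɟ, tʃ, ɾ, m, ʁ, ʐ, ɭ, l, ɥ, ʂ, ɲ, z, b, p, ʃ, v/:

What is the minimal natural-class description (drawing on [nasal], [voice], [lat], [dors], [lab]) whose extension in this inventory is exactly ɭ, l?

/ɭ, l/ are exactly the [+lateral] segments in the inventory, so a single feature suffices.

[+lat]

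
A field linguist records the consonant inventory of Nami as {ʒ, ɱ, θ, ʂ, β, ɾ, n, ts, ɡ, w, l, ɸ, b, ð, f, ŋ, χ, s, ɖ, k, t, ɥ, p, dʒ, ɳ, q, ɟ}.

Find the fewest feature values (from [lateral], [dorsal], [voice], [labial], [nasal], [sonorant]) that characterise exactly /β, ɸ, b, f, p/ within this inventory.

The class [-sonorant], [+labial] has exactly /β, ɸ, b, f, p/ as its extension in this inventory. No smaller conjunction from the listed features achieves this: [+labial] alone would also admit /ɱ, w, ɥ/; [-sonorant] alone would also admit /ʒ, θ, ʂ, ts, …/; and checking the remaining single features turns up none with this extension.

[-sonorant, +labial]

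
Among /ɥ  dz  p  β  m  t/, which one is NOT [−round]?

/m, β, t, dz, p/ are all [−round]; /ɥ/ (labial-palatal glide) is [+round].

ɥ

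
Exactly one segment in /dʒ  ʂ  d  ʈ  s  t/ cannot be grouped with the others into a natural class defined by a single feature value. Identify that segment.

dʒ

/s, ʂ, t, d, ʈ/ are all [−distributed], but /dʒ/ (voiced postalveolar affricate) is [+distributed]. No other single segment can be removed to leave a set sharing one feature value that the removed segment lacks, so /dʒ/ is the odd one out.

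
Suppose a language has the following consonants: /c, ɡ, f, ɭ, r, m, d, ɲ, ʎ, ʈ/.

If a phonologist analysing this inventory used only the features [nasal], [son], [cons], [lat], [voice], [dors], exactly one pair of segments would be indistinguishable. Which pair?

/f/ (voiceless labiodental fricative) and /ʈ/ (voiceless retroflex stop) are both [−nasal], [−sonorant], [+consonantal], [−lateral], [−voice], [−dorsal], so none of the listed features separates them. (They do differ in [continuant], [labial] and [coronal], which are not among the given features.) Every other pair in the inventory differs on at least one listed feature.

f, ʈ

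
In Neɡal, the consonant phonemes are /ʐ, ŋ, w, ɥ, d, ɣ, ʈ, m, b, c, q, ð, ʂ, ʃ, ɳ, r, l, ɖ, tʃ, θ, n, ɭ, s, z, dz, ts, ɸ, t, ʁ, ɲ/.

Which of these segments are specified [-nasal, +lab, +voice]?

w, ɥ, b

Checking each segment against [-nasal], [+labial], [+voice]: /w/ (labial-velar glide), /ɥ/ (labial-palatal glide), /b/ (voiced bilabial stop) satisfy every feature; every other segment in the inventory fails at least one.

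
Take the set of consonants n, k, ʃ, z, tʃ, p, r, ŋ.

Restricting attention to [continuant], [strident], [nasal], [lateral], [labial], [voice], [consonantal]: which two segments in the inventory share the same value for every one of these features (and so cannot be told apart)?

Both /ŋ/ and /n/ are [-continuant], [-strident], [+nasal], [-lateral], [-labial], [+voice], [+consonantal]. Since the list omits [coronal] and [dorsal] — which do distinguish the velar nasal from the alveolar nasal — this pair collapses; all other pairs remain distinct.

ŋ, n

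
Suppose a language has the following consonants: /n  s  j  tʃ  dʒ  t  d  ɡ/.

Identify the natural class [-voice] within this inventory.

s, tʃ, t

The [-voice] segments here are /s, tʃ, t/; the remaining /n, j, dʒ, d, ɡ/ are [+voice].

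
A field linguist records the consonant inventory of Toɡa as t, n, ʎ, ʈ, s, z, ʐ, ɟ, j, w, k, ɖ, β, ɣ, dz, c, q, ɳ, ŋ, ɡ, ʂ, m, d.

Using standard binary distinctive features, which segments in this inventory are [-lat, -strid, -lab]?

t, n, ʈ, ɟ, j, k, ɖ, ɣ, c, q, ɳ, ŋ, ɡ, d

The [-lateral] segments are /t, n, ʈ, s, z, ʐ, ɟ, j, w, k, ɖ, β, ɣ, dz, c, q, ɳ, ŋ, ɡ, ʂ, m, d/.
Of those, [-strident] gives /t, n, ʈ, ɟ, j, w, k, ɖ, β, ɣ, c, q, ɳ, ŋ, ɡ, m, d/.
Within that set, [-labial] leaves /t, n, ʈ, ɟ, j, k, ɖ, ɣ, c, q, ɳ, ŋ, ɡ, d/.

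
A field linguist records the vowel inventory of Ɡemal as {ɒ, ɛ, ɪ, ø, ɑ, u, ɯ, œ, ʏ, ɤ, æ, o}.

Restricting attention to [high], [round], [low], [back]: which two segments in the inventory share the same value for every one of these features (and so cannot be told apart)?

/œ/ (mid front rounded lax vowel) and /ø/ (mid front rounded tense vowel) are both [−high], [+round], [−low], [−back], so none of the listed features separates them. (They do differ in [tense], which is not among the given features.) Every other pair in the inventory differs on at least one listed feature.

œ, ø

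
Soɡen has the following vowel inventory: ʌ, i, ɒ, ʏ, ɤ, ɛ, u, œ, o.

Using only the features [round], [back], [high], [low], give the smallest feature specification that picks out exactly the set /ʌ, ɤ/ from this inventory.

/ʌ, ɤ/ are all [+back], [−round], and no other segment in the inventory matches both values. Dropping any one of them over-generates: [−round] alone would also admit /i, ɛ/; [+back] alone would also admit /ɒ, u, o/. No other single listed feature picks out exactly this set either, so fewer than two features will not do.

[+back, −round]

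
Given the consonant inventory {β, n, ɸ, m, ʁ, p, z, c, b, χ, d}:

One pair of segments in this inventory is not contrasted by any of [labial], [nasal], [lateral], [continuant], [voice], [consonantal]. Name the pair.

/z/ (voiced alveolar fricative) and /ʁ/ (voiced uvular fricative) are both [-labial], [-nasal], [-lateral], [+continuant], [+voice], [+consonantal], so none of the listed features separates them. (They do differ in [coronal] and [dorsal], which are not among the given features.) Every other pair in the inventory differs on at least one listed feature.

z, ʁ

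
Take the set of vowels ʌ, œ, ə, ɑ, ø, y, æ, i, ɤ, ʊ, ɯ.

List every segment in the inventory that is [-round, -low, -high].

ʌ, ə, ɤ

Eliminate segments failing any feature: /œ, ø, y, ʊ/ are [+round]; /ɑ, æ/ are [+low]; /i, ɯ/ are [+high]. The remaining /ʌ, ə, ɤ/ satisfy [-round], [-low], [-high].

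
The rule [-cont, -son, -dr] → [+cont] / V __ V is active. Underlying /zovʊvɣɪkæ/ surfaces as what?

Only /k/ occurs between two vowels (/ɪ/ __ /æ/) and matches the structural description. It is a voiceless velar stop, so [-cont, -son, -dr] holds; changing it to [+continuant] with all other features held fixed yields /x/ (voiceless velar fricative). No other segment meets both the structural description and the environment, so the output is [zovʊvɣɪxæ].

[zovʊvɣɪxæ]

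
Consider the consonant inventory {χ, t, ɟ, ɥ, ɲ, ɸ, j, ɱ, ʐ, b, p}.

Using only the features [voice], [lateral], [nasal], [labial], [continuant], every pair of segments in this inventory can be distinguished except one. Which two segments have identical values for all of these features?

ʐ, j

On the given features, /ʐ/ and /j/ have an identical profile: [+voice], [−lateral], [−nasal], [−labial], [+continuant]. No other two segments in the inventory coincide on all 5 features. (They do differ in [sonorant], [strident] and [dorsal], which are not among the given features.)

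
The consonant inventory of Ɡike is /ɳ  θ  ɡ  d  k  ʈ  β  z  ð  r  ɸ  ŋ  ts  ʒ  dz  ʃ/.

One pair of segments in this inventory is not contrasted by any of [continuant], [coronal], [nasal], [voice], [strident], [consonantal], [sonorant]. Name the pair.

On the given features, /z/ and /ʒ/ have an identical profile: [+continuant], [+coronal], [−nasal], [+voice], [+strident], [+consonantal], [−sonorant]. No other two segments in the inventory coincide on all 7 features. (They do differ in [anterior] and [distributed], which are not among the given features.)

z, ʒ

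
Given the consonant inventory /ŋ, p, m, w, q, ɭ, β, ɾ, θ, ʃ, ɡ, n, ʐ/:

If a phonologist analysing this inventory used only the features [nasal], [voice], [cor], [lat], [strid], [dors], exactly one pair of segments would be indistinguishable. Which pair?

w, ɡ

On the given features, /w/ and /ɡ/ have an identical profile: [-nasal], [+voice], [-coronal], [-lateral], [-strident], [+dorsal]. No other two segments in the inventory coincide on all 6 features. (They do differ in [sonorant], [continuant], [labial] and [round], which are not among the given features.)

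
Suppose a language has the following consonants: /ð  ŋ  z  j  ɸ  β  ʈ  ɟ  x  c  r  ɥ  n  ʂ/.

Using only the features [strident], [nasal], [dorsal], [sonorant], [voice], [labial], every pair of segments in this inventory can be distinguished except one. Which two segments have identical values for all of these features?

x, c

Both /x/ and /c/ are [−strident], [−nasal], [+dorsal], [−sonorant], [−voice], [−labial]. Since the list omits [continuant] and [back] — which do distinguish the voiceless velar fricative from the voiceless palatal stop — this pair collapses; all other pairs remain distinct.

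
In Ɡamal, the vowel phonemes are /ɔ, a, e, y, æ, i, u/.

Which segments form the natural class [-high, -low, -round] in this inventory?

Checking each segment against [-high], [-low], [-round]: /e/ (mid front unrounded tense vowel) satisfies every feature; every other segment in the inventory fails at least one.

e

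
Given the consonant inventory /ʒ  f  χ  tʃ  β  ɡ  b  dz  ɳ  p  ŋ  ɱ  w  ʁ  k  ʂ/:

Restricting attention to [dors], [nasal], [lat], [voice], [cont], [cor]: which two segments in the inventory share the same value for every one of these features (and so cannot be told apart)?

On the given features, /ʁ/ and /w/ have an identical profile: [+dorsal], [−nasal], [−lateral], [+voice], [+continuant], [−coronal]. No other two segments in the inventory coincide on all 6 features. (They do differ in [labial], [round] and [high], which are not among the given features.)

ʁ, w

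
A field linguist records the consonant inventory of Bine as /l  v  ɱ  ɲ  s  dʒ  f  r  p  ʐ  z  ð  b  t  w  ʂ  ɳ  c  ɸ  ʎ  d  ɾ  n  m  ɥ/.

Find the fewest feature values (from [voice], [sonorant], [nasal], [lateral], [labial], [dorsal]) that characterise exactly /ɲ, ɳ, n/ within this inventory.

[+nasal, −labial]

The class [+nasal], [−labial] has exactly /ɲ, ɳ, n/ as its extension in this inventory. No smaller conjunction from the listed features achieves this: [−labial] alone would also admit /l, s, dʒ, r, …/; [+nasal] alone would also admit /ɱ, m/; and checking the remaining single features turns up none with this extension.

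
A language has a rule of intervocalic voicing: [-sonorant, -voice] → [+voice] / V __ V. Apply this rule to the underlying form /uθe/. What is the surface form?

[uðe]

Only /θ/ occurs between two vowels (/u/ __ /e/) and matches the structural description. It is a voiceless dental fricative, so [-sonorant, -voice] holds; changing it to [+voice] with all other features held fixed yields /ð/ (voiced dental fricative). No other segment meets both the structural description and the environment, so the output is [uðe].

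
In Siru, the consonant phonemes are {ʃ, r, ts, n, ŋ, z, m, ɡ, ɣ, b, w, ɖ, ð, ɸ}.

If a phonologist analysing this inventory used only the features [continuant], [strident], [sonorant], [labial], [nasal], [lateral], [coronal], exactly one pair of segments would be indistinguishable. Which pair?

Both /ʃ/ and /z/ are [+continuant], [+strident], [−sonorant], [−labial], [−nasal], [−lateral], [+coronal]. Since the list omits [voice], [anterior] and [distributed] — which do distinguish the voiceless postalveolar fricative from the voiced alveolar fricative — this pair collapses; all other pairs remain distinct.

ʃ, z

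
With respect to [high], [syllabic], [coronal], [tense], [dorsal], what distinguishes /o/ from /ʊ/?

[high], [tense]

/o/ (mid back rounded tense vowel) and /ʊ/ (high back rounded lax vowel) agree on [+syllabic], [−coronal], [+dorsal]. They differ on [high] (/o/ [−], /ʊ/ [+]), [tense] (/o/ [+], /ʊ/ [−]).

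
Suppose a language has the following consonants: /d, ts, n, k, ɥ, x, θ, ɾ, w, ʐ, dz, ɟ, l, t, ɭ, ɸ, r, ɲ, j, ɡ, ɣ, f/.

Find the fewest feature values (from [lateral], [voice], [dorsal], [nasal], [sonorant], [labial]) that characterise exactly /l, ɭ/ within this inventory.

[+lateral]

The target set is precisely the extension of [+lateral] in this inventory.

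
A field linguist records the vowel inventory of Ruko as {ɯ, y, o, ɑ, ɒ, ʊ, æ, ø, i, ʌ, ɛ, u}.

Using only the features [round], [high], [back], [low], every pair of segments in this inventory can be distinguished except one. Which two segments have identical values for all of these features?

On the given features, /ʊ/ and /u/ have an identical profile: [+round], [+high], [+back], [−low]. No other two segments in the inventory coincide on all 4 features. (They do differ in [tense], which is not among the given features.)

ʊ, u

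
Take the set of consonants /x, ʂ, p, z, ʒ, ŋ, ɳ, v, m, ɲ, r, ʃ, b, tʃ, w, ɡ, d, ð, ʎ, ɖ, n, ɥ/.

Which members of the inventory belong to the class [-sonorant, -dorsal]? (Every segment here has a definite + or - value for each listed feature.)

ʂ, p, z, ʒ, v, ʃ, b, tʃ, d, ð, ɖ

Among the inventory, the [-sonorant] segments are /x, ʂ, p, z, ʒ, v, ʃ, b, tʃ, ɡ, d, ð, ɖ/.
Of those, [-dorsal] leaves /ʂ, p, z, ʒ, v, ʃ, b, tʃ, d, ð, ɖ/.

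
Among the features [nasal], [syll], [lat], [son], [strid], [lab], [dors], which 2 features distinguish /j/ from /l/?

[lateral], [dorsal]

/j/ is the palatal glide and /l/ is the alveolar lateral approximant. Both are [−nasal], [−syllabic], [+sonorant], [−strident], [−labial]. /j/ is [−lateral] while /l/ is [+lateral]; /j/ is [+dorsal] while /l/ is [−dorsal], so the distinguishing features are [lateral], [dorsal].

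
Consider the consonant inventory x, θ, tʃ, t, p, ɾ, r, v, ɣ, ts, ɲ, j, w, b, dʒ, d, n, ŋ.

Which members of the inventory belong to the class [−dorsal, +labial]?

p, v, b

Checking each segment against [−dorsal], [+labial]: /p/ (voiceless bilabial stop), /v/ (voiced labiodental fricative), /b/ (voiced bilabial stop) satisfy every feature; every other segment in the inventory fails at least one.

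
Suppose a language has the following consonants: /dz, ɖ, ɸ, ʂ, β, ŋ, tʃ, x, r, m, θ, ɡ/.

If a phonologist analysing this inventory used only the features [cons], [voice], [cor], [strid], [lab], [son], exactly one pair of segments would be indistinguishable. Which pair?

tʃ, ʂ

Both /tʃ/ and /ʂ/ are [+consonantal], [−voice], [+coronal], [+strident], [−labial], [−sonorant]. Since the list omits [continuant] and [distributed] — which do distinguish the voiceless postalveolar affricate from the voiceless retroflex fricative — this pair collapses; all other pairs remain distinct.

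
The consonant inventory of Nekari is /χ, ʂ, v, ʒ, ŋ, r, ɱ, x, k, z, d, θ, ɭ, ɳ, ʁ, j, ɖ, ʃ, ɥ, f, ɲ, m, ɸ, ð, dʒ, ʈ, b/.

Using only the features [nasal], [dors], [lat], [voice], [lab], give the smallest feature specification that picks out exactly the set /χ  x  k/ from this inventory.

[-voice, +dors]

The class [-voice], [+dorsal] has exactly /χ, x, k/ as its extension in this inventory. No smaller conjunction from the listed features achieves this: [+dorsal] alone would also admit /ŋ, ʁ, j, ɥ, …/; [-voice] alone would also admit /ʂ, θ, ʃ, f, …/; and checking the remaining single features turns up none with this extension.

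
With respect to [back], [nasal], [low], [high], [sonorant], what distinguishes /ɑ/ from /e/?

[low], [back]

/ɑ/ is the low back unrounded vowel and /e/ is the mid front unrounded tense vowel. Both are [−nasal], [−high], [+sonorant]. /ɑ/ is [+low] while /e/ is [−low]; /ɑ/ is [+back] while /e/ is [−back], so the distinguishing features are [low], [back].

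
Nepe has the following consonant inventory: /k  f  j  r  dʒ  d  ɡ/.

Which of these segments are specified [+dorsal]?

k, j, ɡ

The feature [dorsal] marks segments articulated with the tongue body. In this inventory /k, j, ɡ/ have that property, so they are [+dorsal]; /f, r, dʒ, d/ are [−dorsal].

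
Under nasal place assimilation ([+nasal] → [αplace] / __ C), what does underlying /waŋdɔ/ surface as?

[wandɔ]

/ŋ/ sits before the [+coronal] consonant /d/, so it takes on [+coronal] and surfaces as /n/. The rest of the form is unaffected: [wandɔ].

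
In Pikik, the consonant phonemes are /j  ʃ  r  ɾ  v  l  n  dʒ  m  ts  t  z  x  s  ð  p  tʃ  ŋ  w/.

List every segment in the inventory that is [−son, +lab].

v, p

First, the [−sonorant] segments are /ʃ, v, dʒ, ts, t, z, x, s, ð, p, tʃ/.
Then [+labial] leaves /v, p/.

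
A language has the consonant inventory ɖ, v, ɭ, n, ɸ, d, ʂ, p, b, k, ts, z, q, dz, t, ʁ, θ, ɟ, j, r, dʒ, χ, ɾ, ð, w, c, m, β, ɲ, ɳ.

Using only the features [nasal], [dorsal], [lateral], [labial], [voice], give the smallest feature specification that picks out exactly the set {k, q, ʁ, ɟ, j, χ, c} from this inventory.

[−nasal, −labial, +dorsal]

Every target segment is [−nasal], [−labial], [+dorsal]; each remaining inventory member fails at least one of these. Each conjunct is needed — [−labial, +dorsal] alone would also admit /ɲ/; [−nasal, +dorsal] alone would also admit /w/; [−nasal, −labial] alone would also admit /ɖ, ɭ, d, ʂ, …/ — and no other combination of two listed features has exactly this extension, so three is the minimum.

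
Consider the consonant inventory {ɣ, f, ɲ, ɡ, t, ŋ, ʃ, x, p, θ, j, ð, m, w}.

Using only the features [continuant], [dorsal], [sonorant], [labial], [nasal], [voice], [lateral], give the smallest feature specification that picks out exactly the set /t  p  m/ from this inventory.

[−continuant, −dorsal]

Every target segment is [−continuant], [−dorsal]; each remaining inventory member fails at least one of these. Each conjunct is needed — [−dorsal] alone would also admit /f, ʃ, θ, ð/; [−continuant] alone would also admit /ɲ, ɡ, ŋ/ — and no other single listed feature has exactly this extension, so two is the minimum.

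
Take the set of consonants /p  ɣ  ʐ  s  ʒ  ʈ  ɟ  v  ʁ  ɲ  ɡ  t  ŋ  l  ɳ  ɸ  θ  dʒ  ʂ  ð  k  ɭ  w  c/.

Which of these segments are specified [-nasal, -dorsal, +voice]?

First, the [-nasal] segments are /p, ɣ, ʐ, s, ʒ, ʈ, ɟ, v, ʁ, ɡ, t, l, ɸ, θ, dʒ, ʂ, ð, k, ɭ, w, c/.
Among these, [-dorsal] gives /p, ʐ, s, ʒ, ʈ, v, t, l, ɸ, θ, dʒ, ʂ, ð, ɭ/.
Intersecting with [+voice] leaves /ʐ, ʒ, v, l, dʒ, ð, ɭ/.

ʐ, ʒ, v, l, dʒ, ð, ɭ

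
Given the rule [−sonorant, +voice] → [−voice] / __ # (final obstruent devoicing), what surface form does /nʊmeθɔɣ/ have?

[nʊmeθɔx]

The only segment in the rule's environment that also matches [−sonorant, +voice] is /ɣ/. Applying [−voice] turns the voiced velar fricative into /x/ (voiceless velar fricative), giving [nʊmeθɔx].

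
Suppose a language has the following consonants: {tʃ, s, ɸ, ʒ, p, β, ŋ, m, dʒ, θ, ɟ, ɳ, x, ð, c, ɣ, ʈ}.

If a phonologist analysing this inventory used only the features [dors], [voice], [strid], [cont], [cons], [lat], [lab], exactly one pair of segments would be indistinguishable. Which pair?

Both /ɟ/ and /ŋ/ are [+dorsal], [+voice], [−strident], [−continuant], [+consonantal], [−lateral], [−labial]. Since the list omits [sonorant], [nasal] and [back] — which do distinguish the voiced palatal stop from the velar nasal — this pair collapses; all other pairs remain distinct.

ɟ, ŋ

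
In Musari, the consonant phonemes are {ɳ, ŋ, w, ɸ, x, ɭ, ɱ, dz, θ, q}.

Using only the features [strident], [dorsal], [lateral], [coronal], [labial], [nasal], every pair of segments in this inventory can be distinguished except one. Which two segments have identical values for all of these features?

q, x

Both /q/ and /x/ are [−strident], [+dorsal], [−lateral], [−coronal], [−labial], [−nasal]. Since the list omits [continuant] and [high] — which do distinguish the voiceless uvular stop from the voiceless velar fricative — this pair collapses; all other pairs remain distinct.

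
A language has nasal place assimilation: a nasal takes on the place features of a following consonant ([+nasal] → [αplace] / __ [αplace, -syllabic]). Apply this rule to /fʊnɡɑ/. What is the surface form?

[fʊŋɡɑ]

The only nasal preceding a consonant is /n/ before /ɡ/. /ɡ/ is [+dorsal], so /n/ → /ŋ/, giving [fʊŋɡɑ].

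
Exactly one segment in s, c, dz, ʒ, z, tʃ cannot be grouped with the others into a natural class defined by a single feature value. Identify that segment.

The remaining segments after removing /c/ share [+strident]; /c/ (voiceless palatal stop) is [-strident]. For every other candidate removal, the leftover set fails to share any single feature value that the removed segment lacks.

c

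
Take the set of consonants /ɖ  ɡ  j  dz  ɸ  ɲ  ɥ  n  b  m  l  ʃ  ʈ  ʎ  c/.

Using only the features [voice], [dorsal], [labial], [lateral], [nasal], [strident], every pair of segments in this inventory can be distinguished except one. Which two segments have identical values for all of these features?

ɡ, j

Both /ɡ/ and /j/ are [+voice], [+dorsal], [−labial], [−lateral], [−nasal], [−strident]. Since the list omits [sonorant], [continuant] and [back] — which do distinguish the voiced velar stop from the palatal glide — this pair collapses; all other pairs remain distinct.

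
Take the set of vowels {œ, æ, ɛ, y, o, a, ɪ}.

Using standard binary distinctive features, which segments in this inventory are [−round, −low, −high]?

Among the inventory, the [−round] segments are /æ, ɛ, a, ɪ/.
Intersecting with [−low] gives /ɛ, ɪ/.
Among these, [−high] leaves /ɛ/.

ɛ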